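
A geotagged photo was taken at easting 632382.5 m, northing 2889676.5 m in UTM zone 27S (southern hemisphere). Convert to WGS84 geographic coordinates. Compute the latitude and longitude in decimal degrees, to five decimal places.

Zone 27S: λ₀ = -21°, k₀ = 0.9996, false easting 500000 m, false northing 10000000 m.
Meridian distance M = (N − FN)/k₀ = -7113168.8 m.
Inverse transverse Mercator on WGS84 gives φ = -64.09410023°, λ = -18.28369945°.

lat -64.09410°, lon -18.28370°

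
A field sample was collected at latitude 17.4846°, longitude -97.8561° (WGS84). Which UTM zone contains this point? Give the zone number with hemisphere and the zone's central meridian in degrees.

Zone 14N, central meridian -99°

UTM zone = ⌊(λ + 180)/6⌋ + 1; -97.8561° ∈ [-102°, -96°) → zone 14.
Hemisphere: N (φ ≥ 0).
Central meridian λ₀ = 6×14 − 183 = -99°.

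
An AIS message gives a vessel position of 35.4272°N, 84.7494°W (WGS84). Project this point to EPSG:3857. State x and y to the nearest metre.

Web Mercator is spherical with R = a = 6378137 m.
x = R·λ = 6378137 × -1.479156069 = -9434260.053 m.
y = R·ln tan(π/4 + φ/2) = 6378137 × 0.661962660 = 4222088.534 m.

x -9434260 m, y 4222089 m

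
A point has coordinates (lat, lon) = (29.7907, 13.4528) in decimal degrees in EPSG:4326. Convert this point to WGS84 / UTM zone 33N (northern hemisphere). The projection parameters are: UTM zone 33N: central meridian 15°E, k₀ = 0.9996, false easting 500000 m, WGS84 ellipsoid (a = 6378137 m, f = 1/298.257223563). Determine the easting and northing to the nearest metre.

Zone 33 central meridian λ₀ = 6×33 − 183 = 15°; Δλ = -1.5472°.
Transverse Mercator on WGS84 with k₀ = 0.9996 gives E = 350454.729 m, N = 3296596.916 m.

E 350455 m, N 3296597 m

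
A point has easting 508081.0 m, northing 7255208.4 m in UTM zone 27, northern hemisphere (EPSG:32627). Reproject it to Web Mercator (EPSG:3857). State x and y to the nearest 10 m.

x -2318330 m, y 9719720 m

Unproject from UTM 27N (λ₀ = -21°) → φ = 65.41940035°, λ = -20.82590048°.
Web Mercator (R = 6378137 m): x = -2318328.637 m, y = 9719720.649 m.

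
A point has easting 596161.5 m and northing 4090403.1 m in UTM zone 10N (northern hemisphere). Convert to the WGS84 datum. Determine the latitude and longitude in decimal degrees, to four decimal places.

Zone 10N: λ₀ = -123°, k₀ = 0.9996, false easting 500000 m.
Meridian distance M = (N − FN)/k₀ = 4092039.9 m.
Inverse transverse Mercator on WGS84 gives φ = 36.95479956°, λ = -121.91990000°.

lat 36.9548°, lon -121.9199°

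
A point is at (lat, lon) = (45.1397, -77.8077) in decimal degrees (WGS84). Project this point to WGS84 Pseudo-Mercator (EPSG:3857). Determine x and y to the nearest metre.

x -8661514 m, y 5643541 m

Web Mercator is spherical with R = a = 6378137 m.
x = R·λ = 6378137 × -1.358000548 = -8661513.544 m.
y = R·ln tan(π/4 + φ/2) = 6378137 × 0.884825972 = 5643541.269 m.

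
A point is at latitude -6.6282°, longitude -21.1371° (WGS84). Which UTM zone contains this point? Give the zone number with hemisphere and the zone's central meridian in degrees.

Zone 27S, central meridian -21°

UTM zone = ⌊(λ + 180)/6⌋ + 1; -21.1371° ∈ [-24°, -18°) → zone 27.
Hemisphere: S (φ < 0).
Central meridian λ₀ = 6×27 − 183 = -21°.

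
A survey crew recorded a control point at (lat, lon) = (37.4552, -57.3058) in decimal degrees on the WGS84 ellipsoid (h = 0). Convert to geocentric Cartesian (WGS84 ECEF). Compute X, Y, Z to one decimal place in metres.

X 2738278.7 m, Y -4266257.3 m, Z 3857618.2 m

WGS84: a = 6378137 m, e² = 0.006694380; N(φ) = a/√(1−e²sin²φ) = 6386047.246 m.
X = (N+h)·cosφ·cosλ = 2738278.682 m; Y = (N+h)·cosφ·sinλ = -4266257.296 m; Z = (N(1−e²)+h)·sinφ = 3857618.204 m.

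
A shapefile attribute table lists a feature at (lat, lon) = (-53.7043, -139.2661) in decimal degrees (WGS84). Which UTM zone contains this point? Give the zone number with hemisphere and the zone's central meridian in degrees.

UTM zone = ⌊(λ + 180)/6⌋ + 1; -139.2661° ∈ [-144°, -138°) → zone 7.
Hemisphere: S (φ < 0).
Central meridian λ₀ = 6×7 − 183 = -141°.

Zone 7S, central meridian -141°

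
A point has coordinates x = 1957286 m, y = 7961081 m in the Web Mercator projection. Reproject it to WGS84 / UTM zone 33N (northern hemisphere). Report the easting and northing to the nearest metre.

E 652759 m, N 6428323 m

Web Mercator inverse (R = 6378137 m) → φ = 57.97029963°, λ = 17.58259929°.
UTM 33N forward: E = 652759.160 m, N = 6428323.019 m.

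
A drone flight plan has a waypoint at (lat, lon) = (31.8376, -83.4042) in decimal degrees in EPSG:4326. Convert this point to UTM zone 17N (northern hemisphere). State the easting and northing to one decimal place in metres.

E 272481.3 m, N 3524954.1 m

Zone 17 central meridian λ₀ = 6×17 − 183 = -81°; Δλ = -2.4042°.
Transverse Mercator on WGS84 with k₀ = 0.9996 gives E = 272481.274 m, N = 3524954.096 m.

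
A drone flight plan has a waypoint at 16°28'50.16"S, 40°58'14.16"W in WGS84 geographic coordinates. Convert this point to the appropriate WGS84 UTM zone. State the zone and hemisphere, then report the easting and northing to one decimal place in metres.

Zone 24S: E 289638.7 m, N 8176875.6 m

Longitude -40.9706° lies in the 6° band [-42°, -36°), giving zone 24; latitude is south of the equator, so 24S.
Zone 24 central meridian λ₀ = 6×24 − 183 = -39°; Δλ = -1.9706°.
Transverse Mercator on WGS84 with k₀ = 0.9996 gives E = 289638.726 m, N = 8176875.584 m.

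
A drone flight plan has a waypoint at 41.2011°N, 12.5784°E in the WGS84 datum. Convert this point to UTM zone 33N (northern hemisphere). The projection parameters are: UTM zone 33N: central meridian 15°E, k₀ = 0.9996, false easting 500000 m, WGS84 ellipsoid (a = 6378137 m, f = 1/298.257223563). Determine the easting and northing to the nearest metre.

E 296952 m, N 4563909 m

Zone 33 central meridian λ₀ = 6×33 − 183 = 15°; Δλ = -2.4216°.
Transverse Mercator on WGS84 with k₀ = 0.9996 gives E = 296951.889 m, N = 4563908.799 m.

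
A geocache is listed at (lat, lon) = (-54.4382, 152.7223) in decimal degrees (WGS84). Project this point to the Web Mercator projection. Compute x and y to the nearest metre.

x 17000969 m, y -7253587 m

Web Mercator is spherical with R = a = 6378137 m.
x = R·λ = 6378137 × 2.665506976 = 17000968.669 m.
y = R·ln tan(π/4 + φ/2) = 6378137 × -1.137257923 = -7253586.839 m.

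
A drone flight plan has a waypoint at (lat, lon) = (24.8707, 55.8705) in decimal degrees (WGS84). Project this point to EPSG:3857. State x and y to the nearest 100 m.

x 6219500 m, y 2859900 m

Web Mercator is spherical with R = a = 6378137 m.
x = R·λ = 6378137 × 0.975124180 = 6219475.610 m.
y = R·ln tan(π/4 + φ/2) = 6378137 × 0.448386632 = 2859871.370 m.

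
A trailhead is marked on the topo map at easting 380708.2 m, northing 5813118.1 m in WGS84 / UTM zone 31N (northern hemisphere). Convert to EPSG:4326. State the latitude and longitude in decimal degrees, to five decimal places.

Zone 31N: λ₀ = 3°, k₀ = 0.9996, false easting 500000 m.
Meridian distance M = (N − FN)/k₀ = 5815444.3 m.
Inverse transverse Mercator on WGS84 gives φ = 52.45520013°, λ = 1.24440041°.

lat 52.45520°, lon 1.24440°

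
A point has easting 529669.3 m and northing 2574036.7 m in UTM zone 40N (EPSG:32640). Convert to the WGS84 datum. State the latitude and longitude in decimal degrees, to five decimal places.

Zone 40N: λ₀ = 57°, k₀ = 0.9996, false easting 500000 m.
Meridian distance M = (N − FN)/k₀ = 2575066.7 m.
Inverse transverse Mercator on WGS84 gives φ = 23.27540022°, λ = 57.29009978°.

lat 23.27540°, lon 57.29010°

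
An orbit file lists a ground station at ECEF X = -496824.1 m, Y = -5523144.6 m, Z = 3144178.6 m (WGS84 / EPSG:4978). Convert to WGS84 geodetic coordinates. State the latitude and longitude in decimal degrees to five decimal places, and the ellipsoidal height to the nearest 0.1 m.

λ = atan2(Y, X) = -95.14010022°; p = √(X²+Y²) = 5545445.0 m.
Bowring's method on WGS84 (a = 6378137 m, b = 6356752.314 m) gives φ = 29.71790017°, h = 1865.010 m.

lat 29.71790°, lon -95.14010°, h 1865.0 m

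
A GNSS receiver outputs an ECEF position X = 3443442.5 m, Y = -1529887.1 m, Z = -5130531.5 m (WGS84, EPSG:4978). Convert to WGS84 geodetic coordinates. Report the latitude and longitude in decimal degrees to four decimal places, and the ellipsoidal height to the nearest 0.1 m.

λ = atan2(Y, X) = -23.95509961°; p = √(X²+Y²) = 3768003.6 m.
Bowring's method on WGS84 (a = 6378137 m, b = 6356752.314 m) gives φ = -53.88879990°, h = 1327.441 m.

lat -53.8888°, lon -23.9551°, h 1327.4 m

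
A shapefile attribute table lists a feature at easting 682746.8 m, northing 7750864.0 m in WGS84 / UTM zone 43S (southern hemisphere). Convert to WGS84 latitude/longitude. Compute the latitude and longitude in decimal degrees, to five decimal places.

Zone 43S: λ₀ = 75°, k₀ = 0.9996, false easting 500000 m, false northing 10000000 m.
Meridian distance M = (N − FN)/k₀ = -2250036.0 m.
Inverse transverse Mercator on WGS84 gives φ = -20.33150038°, λ = 76.75050011°.

lat -20.33150°, lon 76.75050°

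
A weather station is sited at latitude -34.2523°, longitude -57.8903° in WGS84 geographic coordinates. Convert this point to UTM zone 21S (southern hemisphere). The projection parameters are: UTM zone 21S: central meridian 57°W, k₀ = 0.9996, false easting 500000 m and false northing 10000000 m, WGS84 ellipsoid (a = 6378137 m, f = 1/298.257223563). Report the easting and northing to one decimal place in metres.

Zone 21 central meridian λ₀ = 6×21 − 183 = -57°; Δλ = -0.8903°.
Transverse Mercator on WGS84 with k₀ = 0.9996 gives E = 418025.377 m, N = 6209510.441 m.

E 418025.4 m, N 6209510.4 m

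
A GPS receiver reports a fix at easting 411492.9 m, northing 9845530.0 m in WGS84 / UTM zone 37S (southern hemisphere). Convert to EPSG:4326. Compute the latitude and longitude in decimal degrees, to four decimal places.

Zone 37S: λ₀ = 39°, k₀ = 0.9996, false easting 500000 m, false northing 10000000 m.
Meridian distance M = (N − FN)/k₀ = -154531.8 m.
Inverse transverse Mercator on WGS84 gives φ = -1.39740018°, λ = 38.20439971°.

lat -1.3974°, lon 38.2044°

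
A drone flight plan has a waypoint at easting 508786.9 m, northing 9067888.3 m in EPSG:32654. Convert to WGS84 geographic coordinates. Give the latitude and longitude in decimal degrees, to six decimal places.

Zone 54N: λ₀ = 141°, k₀ = 0.9996, false easting 500000 m.
Meridian distance M = (N − FN)/k₀ = 9071516.9 m.
Inverse transverse Mercator on WGS84 gives φ = 81.66869987°, λ = 141.54319778°.

lat 81.668700°, lon 141.543198°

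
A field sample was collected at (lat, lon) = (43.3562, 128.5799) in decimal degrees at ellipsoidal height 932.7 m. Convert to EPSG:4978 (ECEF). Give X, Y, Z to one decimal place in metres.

WGS84: a = 6378137 m, e² = 0.006694380; N(φ) = a/√(1−e²sin²φ) = 6388223.136 m.
X = (N+h)·cosφ·cosλ = -2896992.105 m; Y = (N+h)·cosφ·sinλ = 3631611.552 m; Z = (N(1−e²)+h)·sinφ = 4356999.481 m.

X -2896992.1 m, Y 3631611.6 m, Z 4356999.5 m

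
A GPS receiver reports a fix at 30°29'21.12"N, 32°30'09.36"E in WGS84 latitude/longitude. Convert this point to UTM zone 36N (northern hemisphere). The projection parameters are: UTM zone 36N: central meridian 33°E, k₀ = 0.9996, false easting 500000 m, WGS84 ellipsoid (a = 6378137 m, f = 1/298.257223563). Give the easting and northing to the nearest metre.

Zone 36 central meridian λ₀ = 6×36 − 183 = 33°; Δλ = -0.4974°.
Transverse Mercator on WGS84 with k₀ = 0.9996 gives E = 452263.668 m, N = 3373099.831 m.

E 452264 m, N 3373100 m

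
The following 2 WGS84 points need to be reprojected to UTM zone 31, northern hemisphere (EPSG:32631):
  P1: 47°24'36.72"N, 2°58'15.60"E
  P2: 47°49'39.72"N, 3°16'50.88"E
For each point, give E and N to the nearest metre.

UTM zone 31N: λ₀ = 3°, k₀ = 0.9996.
P1 (47.4102°, 2.9710°) → (497812.189, 5250750.196) m.
P2 (47.8277°, 3.2808°) → (521016.061, 5297188.251) m.

P1: E 497812 m, N 5250750 m; P2: E 521016 m, N 5297188 m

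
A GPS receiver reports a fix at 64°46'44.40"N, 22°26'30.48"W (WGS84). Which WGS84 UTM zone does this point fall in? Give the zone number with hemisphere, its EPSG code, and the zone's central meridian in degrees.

UTM zone = ⌊(λ + 180)/6⌋ + 1; -22.4418° ∈ [-24°, -18°) → zone 27.
Hemisphere: N (φ ≥ 0).
Central meridian λ₀ = 6×27 − 183 = -21°.
EPSG code: 32627.

Zone 27N (EPSG:32627), central meridian -21°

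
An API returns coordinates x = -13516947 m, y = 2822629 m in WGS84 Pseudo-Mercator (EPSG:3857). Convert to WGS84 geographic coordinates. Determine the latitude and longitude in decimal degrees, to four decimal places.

lat 24.5668°, lon -121.4248°

R = 6378137 m. λ = x/R = -121.42480085°.
φ = 2·arctan(exp(y/R)) − 90° = 2·arctan(1.55667) − 90° = 24.56680132°.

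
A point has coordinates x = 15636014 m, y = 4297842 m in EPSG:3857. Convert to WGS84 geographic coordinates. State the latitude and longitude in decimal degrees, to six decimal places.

R = 6378137 m. λ = x/R = 140.46070359°.
φ = 2·arctan(exp(y/R)) − 90° = 2·arctan(1.96176) − 90° = 35.97979826°.

lat 35.979798°, lon 140.460704°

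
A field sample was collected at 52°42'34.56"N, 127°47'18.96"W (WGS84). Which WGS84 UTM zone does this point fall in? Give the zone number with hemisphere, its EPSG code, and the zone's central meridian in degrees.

Zone 9N (EPSG:32609), central meridian -129°

UTM zone = ⌊(λ + 180)/6⌋ + 1; -127.7886° ∈ [-132°, -126°) → zone 9.
Hemisphere: N (φ ≥ 0).
Central meridian λ₀ = 6×9 − 183 = -129°.
EPSG code: 32609.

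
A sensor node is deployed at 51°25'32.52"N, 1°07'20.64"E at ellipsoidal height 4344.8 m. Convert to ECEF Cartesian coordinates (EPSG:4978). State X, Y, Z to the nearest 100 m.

X 3987100 m, Y 78100 m, Z 4966600 m

WGS84: a = 6378137 m, e² = 0.006694380; N(φ) = a/√(1−e²sin²φ) = 6391225.837 m.
X = (N+h)·cosφ·cosλ = 3987058.514 m; Y = (N+h)·cosφ·sinλ = 78114.776 m; Z = (N(1−e²)+h)·sinφ = 4966609.072 m.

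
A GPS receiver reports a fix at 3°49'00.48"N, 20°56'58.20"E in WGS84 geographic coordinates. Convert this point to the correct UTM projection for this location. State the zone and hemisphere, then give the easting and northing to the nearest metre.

Longitude 20.9495° lies in the 6° band [18°, 24°), giving zone 34; latitude is north of the equator, so 34N.
Zone 34 central meridian λ₀ = 6×34 − 183 = 21°; Δλ = -0.0505°.
Transverse Mercator on WGS84 with k₀ = 0.9996 gives E = 494392.994 m, N = 421877.505 m.

Zone 34N: E 494393 m, N 421878 m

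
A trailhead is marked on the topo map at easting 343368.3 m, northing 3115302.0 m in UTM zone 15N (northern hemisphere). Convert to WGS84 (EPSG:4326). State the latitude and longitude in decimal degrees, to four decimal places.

lat 28.1541°, lon -94.5952°

Zone 15N: λ₀ = -93°, k₀ = 0.9996, false easting 500000 m.
Meridian distance M = (N − FN)/k₀ = 3116548.6 m.
Inverse transverse Mercator on WGS84 gives φ = 28.15409996°, λ = -94.59519995°.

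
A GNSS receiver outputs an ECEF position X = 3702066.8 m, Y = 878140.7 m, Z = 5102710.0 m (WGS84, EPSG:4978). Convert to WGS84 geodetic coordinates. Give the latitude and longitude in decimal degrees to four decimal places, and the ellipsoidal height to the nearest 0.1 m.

λ = atan2(Y, X) = 13.34409959°; p = √(X²+Y²) = 3804790.4 m.
Bowring's method on WGS84 (a = 6378137 m, b = 6356752.314 m) gives φ = 53.47449989°, h = 698.345 m.

lat 53.4745°, lon 13.3441°, h 698.3 m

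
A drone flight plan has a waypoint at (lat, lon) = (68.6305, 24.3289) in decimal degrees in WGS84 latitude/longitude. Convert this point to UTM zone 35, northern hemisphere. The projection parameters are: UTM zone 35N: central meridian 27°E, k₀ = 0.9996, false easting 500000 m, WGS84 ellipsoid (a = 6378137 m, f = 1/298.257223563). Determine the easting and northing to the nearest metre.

Zone 35 central meridian λ₀ = 6×35 − 183 = 27°; Δλ = -2.6711°.
Transverse Mercator on WGS84 with k₀ = 0.9996 gives E = 391409.400 m, N = 7615519.867 m.

E 391409 m, N 7615520 m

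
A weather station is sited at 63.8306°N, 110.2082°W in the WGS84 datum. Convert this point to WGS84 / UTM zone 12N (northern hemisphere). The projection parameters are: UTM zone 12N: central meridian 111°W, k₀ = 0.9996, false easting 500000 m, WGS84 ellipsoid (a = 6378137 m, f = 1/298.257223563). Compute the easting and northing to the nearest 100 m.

Zone 12 central meridian λ₀ = 6×12 − 183 = -111°; Δλ = +0.7918°.
Transverse Mercator on WGS84 with k₀ = 0.9996 gives E = 538962.192 m, N = 7078379.305 m.

E 539000 m, N 7078400 m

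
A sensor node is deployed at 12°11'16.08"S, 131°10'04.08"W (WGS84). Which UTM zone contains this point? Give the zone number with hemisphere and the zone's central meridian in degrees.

Zone 9S, central meridian -129°

UTM zone = ⌊(λ + 180)/6⌋ + 1; -131.1678° ∈ [-132°, -126°) → zone 9.
Hemisphere: S (φ < 0).
Central meridian λ₀ = 6×9 − 183 = -129°.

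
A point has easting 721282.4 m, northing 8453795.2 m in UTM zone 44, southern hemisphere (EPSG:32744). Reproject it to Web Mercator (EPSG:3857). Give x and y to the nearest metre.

x 9244917 m, y -1571647 m

Unproject from UTM 44S (λ₀ = 81°) → φ = -13.97760034°, λ = 83.04849957°.
Web Mercator (R = 6378137 m): x = 9244916.683 m, y = -1571646.819 m.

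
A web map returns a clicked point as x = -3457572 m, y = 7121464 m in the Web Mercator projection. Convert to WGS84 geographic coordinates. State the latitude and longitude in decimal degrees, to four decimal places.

R = 6378137 m. λ = x/R = -31.05989774°.
φ = 2·arctan(exp(y/R)) − 90° = 2·arctan(3.05428) − 90° = 53.74210193°.

lat 53.7421°, lon -31.0599°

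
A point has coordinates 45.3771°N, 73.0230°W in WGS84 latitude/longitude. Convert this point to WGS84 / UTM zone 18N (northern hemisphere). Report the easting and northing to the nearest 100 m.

Zone 18 central meridian λ₀ = 6×18 − 183 = -75°; Δλ = +1.9770°.
Transverse Mercator on WGS84 with k₀ = 0.9996 gives E = 654791.999 m, N = 5026743.956 m.

E 654800 m, N 5026700 m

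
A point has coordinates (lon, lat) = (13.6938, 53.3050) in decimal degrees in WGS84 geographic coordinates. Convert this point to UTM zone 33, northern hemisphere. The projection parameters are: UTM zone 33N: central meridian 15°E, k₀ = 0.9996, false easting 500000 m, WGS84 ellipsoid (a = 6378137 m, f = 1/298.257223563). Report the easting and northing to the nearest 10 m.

E 412960 m, N 5907000 m

Zone 33 central meridian λ₀ = 6×33 − 183 = 15°; Δλ = -1.3062°.
Transverse Mercator on WGS84 with k₀ = 0.9996 gives E = 412961.571 m, N = 5906995.713 m.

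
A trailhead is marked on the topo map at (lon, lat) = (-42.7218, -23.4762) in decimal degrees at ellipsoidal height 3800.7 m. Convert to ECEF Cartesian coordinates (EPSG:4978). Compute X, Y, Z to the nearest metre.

X 4302727 m, Y -3973474 m, Z -2526693 m

WGS84: a = 6378137 m, e² = 0.006694380; N(φ) = a/√(1−e²sin²φ) = 6381527.701 m.
X = (N+h)·cosφ·cosλ = 4302726.630 m; Y = (N+h)·cosφ·sinλ = -3973474.048 m; Z = (N(1−e²)+h)·sinφ = -2526692.700 m.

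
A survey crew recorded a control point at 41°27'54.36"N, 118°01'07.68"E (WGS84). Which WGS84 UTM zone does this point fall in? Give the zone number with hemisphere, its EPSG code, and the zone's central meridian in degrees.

Zone 50N (EPSG:32650), central meridian 117°

UTM zone = ⌊(λ + 180)/6⌋ + 1; 118.0188° ∈ [114°, 120°) → zone 50.
Hemisphere: N (φ ≥ 0).
Central meridian λ₀ = 6×50 − 183 = 117°.
EPSG code: 32650.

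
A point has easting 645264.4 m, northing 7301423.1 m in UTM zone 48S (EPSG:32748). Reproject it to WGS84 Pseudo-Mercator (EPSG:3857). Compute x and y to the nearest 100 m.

x 11848000 m, y -2801500 m

Unproject from UTM 48S (λ₀ = 105°) → φ = -24.39379999°, λ = 106.43250042°.
Web Mercator (R = 6378137 m): x = 11848011.750 m, y = -2801468.303 m.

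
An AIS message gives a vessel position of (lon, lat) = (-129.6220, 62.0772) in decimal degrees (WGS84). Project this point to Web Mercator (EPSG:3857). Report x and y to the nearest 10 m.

x -14429460 m, y 8877470 m

Web Mercator is spherical with R = a = 6378137 m.
x = R·λ = 6378137 × -2.262330683 = -14429455.036 m.
y = R·ln tan(π/4 + φ/2) = 6378137 × 1.391859635 = 8877471.439 m.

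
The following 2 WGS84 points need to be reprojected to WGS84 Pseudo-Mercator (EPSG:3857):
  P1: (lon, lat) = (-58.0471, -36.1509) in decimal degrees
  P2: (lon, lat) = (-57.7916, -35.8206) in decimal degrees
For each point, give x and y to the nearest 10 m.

Web Mercator: x = R·λ, y = R·ln tan(π/4+φ/2), R = 6378137 m.
P1 (-36.1509°, -58.0471°) → (-6461773.614, -4321404.894) m.
P2 (-35.8206°, -57.7916°) → (-6433331.484, -4275964.204) m.

P1: x -6461770 m, y -4321400 m; P2: x -6433330 m, y -4275960 m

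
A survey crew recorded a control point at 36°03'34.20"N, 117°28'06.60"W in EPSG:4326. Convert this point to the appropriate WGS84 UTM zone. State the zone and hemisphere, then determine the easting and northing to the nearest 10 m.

Zone 11N: E 457810 m, N 3990650 m

Longitude -117.4685° lies in the 6° band [-120°, -114°), giving zone 11; latitude is north of the equator, so 11N.
Zone 11 central meridian λ₀ = 6×11 − 183 = -117°; Δλ = -0.4685°.
Transverse Mercator on WGS84 with k₀ = 0.9996 gives E = 457806.804 m, N = 3990649.447 m.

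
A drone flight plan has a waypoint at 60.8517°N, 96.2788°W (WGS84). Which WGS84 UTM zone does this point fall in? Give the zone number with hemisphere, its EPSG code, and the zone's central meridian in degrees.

UTM zone = ⌊(λ + 180)/6⌋ + 1; -96.2788° ∈ [-102°, -96°) → zone 14.
Hemisphere: N (φ ≥ 0).
Central meridian λ₀ = 6×14 − 183 = -99°.
EPSG code: 32614.

Zone 14N (EPSG:32614), central meridian -99°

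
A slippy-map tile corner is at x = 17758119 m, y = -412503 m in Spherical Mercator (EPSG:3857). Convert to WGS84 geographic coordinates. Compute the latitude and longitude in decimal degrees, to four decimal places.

R = 6378137 m. λ = x/R = 159.52389715°.
φ = 2·arctan(exp(y/R)) − 90° = 2·arctan(0.93737) − 90° = -3.70299692°.

lat -3.7030°, lon 159.5239°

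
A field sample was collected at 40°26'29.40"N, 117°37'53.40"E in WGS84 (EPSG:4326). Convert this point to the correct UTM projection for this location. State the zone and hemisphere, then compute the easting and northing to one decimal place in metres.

Longitude 117.6315° lies in the 6° band [114°, 120°), giving zone 50; latitude is north of the equator, so 50N.
Zone 50 central meridian λ₀ = 6×50 − 183 = 117°; Δλ = +0.6315°.
Transverse Mercator on WGS84 with k₀ = 0.9996 gives E = 553556.057 m, N = 4476952.728 m.

Zone 50N: E 553556.1 m, N 4476952.7 m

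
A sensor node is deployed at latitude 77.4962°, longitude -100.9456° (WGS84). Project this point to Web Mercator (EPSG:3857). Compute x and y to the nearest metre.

Web Mercator is spherical with R = a = 6378137 m.
x = R·λ = 6378137 × -1.761833085 = -11237212.790 m.
y = R·ln tan(π/4 + φ/2) = 6378137 × 2.211361700 = 14104367.879 m.

x -11237213 m, y 14104368 m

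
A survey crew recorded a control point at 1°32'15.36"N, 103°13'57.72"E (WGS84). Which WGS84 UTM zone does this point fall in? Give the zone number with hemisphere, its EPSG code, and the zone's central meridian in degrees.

UTM zone = ⌊(λ + 180)/6⌋ + 1; 103.2327° ∈ [102°, 108°) → zone 48.
Hemisphere: N (φ ≥ 0).
Central meridian λ₀ = 6×48 − 183 = 105°.
EPSG code: 32648.

Zone 48N (EPSG:32648), central meridian 105°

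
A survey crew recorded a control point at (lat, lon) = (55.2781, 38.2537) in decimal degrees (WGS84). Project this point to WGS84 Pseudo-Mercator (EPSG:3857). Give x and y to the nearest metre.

Web Mercator is spherical with R = a = 6378137 m.
x = R·λ = 6378137 × 0.667653016 = 4258382.405 m.
y = R·ln tan(π/4 + φ/2) = 6378137 × 1.162726327 = 7416027.805 m.

x 4258382 m, y 7416028 m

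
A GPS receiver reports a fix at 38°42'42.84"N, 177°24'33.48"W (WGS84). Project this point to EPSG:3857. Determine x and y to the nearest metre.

x -19749113 m, y 4680487 m

Web Mercator is spherical with R = a = 6378137 m.
x = R·λ = 6378137 × -3.096376409 = -19749112.938 m.
y = R·ln tan(π/4 + φ/2) = 6378137 × 0.733832989 = 4680487.337 m.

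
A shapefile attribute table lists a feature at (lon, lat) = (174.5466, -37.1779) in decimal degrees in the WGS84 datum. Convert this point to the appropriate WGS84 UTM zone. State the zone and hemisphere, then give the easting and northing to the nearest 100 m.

Longitude 174.5466° lies in the 6° band [174°, 180°), giving zone 60; latitude is south of the equator, so 60S.
Zone 60 central meridian λ₀ = 6×60 − 183 = 177°; Δλ = -2.4534°.
Transverse Mercator on WGS84 with k₀ = 0.9996 gives E = 282197.622 m, N = 5882573.425 m.

Zone 60S: E 282200 m, N 5882600 m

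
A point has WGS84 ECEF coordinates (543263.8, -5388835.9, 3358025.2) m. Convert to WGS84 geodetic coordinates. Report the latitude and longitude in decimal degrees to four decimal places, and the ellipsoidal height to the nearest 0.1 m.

λ = atan2(Y, X) = -84.24329993°; p = √(X²+Y²) = 5416150.7 m.
Bowring's method on WGS84 (a = 6378137 m, b = 6356752.314 m) gives φ = 31.97160002°, h = 500.156 m.

lat 31.9716°, lon -84.2433°, h 500.2 m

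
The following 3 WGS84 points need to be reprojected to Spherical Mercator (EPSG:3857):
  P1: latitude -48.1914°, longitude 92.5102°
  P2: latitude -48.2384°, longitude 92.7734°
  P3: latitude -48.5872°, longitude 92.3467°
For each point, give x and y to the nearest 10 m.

Web Mercator: x = R·λ, y = R·ln tan(π/4+φ/2), R = 6378137 m.
P1 (-48.1914°, 92.5102°) → (10298188.357, -6138756.249) m.
P2 (-48.2384°, 92.7734°) → (10327487.647, -6146608.138) m.
P3 (-48.5872°, 92.3467°) → (10279987.620, -6205105.940) m.

P1: x 10298190 m, y -6138760 m; P2: x 10327490 m, y -6146610 m; P3: x 10279990 m, y -6205110 m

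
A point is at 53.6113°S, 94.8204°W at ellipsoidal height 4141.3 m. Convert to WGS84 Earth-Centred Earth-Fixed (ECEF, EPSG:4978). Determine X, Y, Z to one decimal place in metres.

X -318869.0 m, Y -3781164.4 m, Z -5114529.8 m

WGS84: a = 6378137 m, e² = 0.006694380; N(φ) = a/√(1−e²sin²φ) = 6392017.129 m.
X = (N+h)·cosφ·cosλ = -318869.049 m; Y = (N+h)·cosφ·sinλ = -3781164.356 m; Z = (N(1−e²)+h)·sinφ = -5114529.834 m.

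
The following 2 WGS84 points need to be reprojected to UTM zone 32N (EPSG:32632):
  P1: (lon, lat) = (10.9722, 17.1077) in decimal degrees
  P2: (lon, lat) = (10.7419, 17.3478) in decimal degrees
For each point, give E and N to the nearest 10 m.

UTM zone 32N: λ₀ = 9°, k₀ = 0.9996.
P1 (17.1077°, 10.9722°) → (709841.578, 1892532.107) m.
P2 (17.3478°, 10.7419°) → (685091.683, 1918870.177) m.

P1: E 709840 m, N 1892530 m; P2: E 685090 m, N 1918870 m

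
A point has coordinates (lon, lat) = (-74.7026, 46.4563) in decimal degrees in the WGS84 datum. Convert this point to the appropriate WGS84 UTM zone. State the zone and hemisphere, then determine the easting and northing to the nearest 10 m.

Zone 18N: E 522840 m, N 5144790 m

Longitude -74.7026° lies in the 6° band [-78°, -72°), giving zone 18; latitude is north of the equator, so 18N.
Zone 18 central meridian λ₀ = 6×18 − 183 = -75°; Δλ = +0.2974°.
Transverse Mercator on WGS84 with k₀ = 0.9996 gives E = 522838.335 m, N = 5144790.548 m.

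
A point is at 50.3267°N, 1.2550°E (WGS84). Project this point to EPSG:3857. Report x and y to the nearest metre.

x 139706 m, y 6503048 m

Web Mercator is spherical with R = a = 6378137 m.
x = R·λ = 6378137 × 0.021903882 = 139705.961 m.
y = R·ln tan(π/4 + φ/2) = 6378137 × 1.019584237 = 6503047.947 m.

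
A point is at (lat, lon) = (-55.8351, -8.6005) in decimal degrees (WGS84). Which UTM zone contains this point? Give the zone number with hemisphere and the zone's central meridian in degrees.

UTM zone = ⌊(λ + 180)/6⌋ + 1; -8.6005° ∈ [-12°, -6°) → zone 29.
Hemisphere: S (φ < 0).
Central meridian λ₀ = 6×29 − 183 = -9°.

Zone 29S, central meridian -9°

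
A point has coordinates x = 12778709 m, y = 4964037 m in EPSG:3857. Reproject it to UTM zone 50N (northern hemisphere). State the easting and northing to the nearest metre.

Web Mercator inverse (R = 6378137 m) → φ = 40.67169710°, λ = 114.79309606°.
UTM 50N forward: E = 313471.075 m, N = 4504655.205 m.

E 313471 m, N 4504655 m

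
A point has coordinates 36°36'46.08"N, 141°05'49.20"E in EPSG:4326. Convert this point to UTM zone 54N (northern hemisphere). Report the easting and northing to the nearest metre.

E 508674 m, N 4051925 m

Zone 54 central meridian λ₀ = 6×54 − 183 = 141°; Δλ = +0.0970°.
Transverse Mercator on WGS84 with k₀ = 0.9996 gives E = 508674.245 m, N = 4051924.797 m.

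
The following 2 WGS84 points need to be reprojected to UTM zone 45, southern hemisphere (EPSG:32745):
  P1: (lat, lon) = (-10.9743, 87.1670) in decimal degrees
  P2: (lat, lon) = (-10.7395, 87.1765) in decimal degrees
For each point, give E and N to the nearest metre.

UTM zone 45S: λ₀ = 87°, k₀ = 0.9996.
P1 (-10.9743°, 87.1670°) → (518245.324, 8786857.163) m.
P2 (-10.7395°, 87.1765°) → (519298.299, 8812818.390) m.

P1: E 518245 m, N 8786857 m; P2: E 519298 m, N 8812818 m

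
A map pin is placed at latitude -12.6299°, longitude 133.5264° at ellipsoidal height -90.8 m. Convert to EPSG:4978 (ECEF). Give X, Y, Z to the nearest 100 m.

X -4286900 m, Y 4513300 m, Z -1385500 m

WGS84: a = 6378137 m, e² = 0.006694380; N(φ) = a/√(1−e²sin²φ) = 6379157.910 m.
X = (N+h)·cosφ·cosλ = -4286888.654 m; Y = (N+h)·cosφ·sinλ = 4513271.401 m; Z = (N(1−e²)+h)·sinφ = -1385461.506 m.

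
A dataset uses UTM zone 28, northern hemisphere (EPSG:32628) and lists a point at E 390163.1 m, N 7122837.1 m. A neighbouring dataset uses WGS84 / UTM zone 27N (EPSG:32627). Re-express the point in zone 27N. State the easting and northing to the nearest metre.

E 681290 m, N 7126209 m

UTM 28N → geographic: φ = 64.21419964°, λ = -17.26329938°.
UTM 27N (λ₀ = -21°) forward: E = 681289.778 m, N = 7126208.988 m.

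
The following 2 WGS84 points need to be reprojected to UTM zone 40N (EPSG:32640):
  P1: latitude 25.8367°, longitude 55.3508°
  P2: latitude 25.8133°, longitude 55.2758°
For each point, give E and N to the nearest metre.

P1: E 334710 m, N 2858637 m; P2: E 327158 m, N 2856141 m

UTM zone 40N: λ₀ = 57°, k₀ = 0.9996.
P1 (25.8367°, 55.3508°) → (334710.135, 2858636.511) m.
P2 (25.8133°, 55.2758°) → (327157.938, 2856140.921) m.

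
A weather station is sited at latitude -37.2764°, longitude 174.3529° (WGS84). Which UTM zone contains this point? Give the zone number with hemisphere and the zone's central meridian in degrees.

UTM zone = ⌊(λ + 180)/6⌋ + 1; 174.3529° ∈ [174°, 180°) → zone 60.
Hemisphere: S (φ < 0).
Central meridian λ₀ = 6×60 − 183 = 177°.

Zone 60S, central meridian 177°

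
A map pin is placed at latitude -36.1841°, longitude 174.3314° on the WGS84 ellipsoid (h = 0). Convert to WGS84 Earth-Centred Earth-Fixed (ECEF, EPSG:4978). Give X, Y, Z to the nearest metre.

X -5128761 m, Y 509080 m, Z -3744699 m

WGS84: a = 6378137 m, e² = 0.006694380; N(φ) = a/√(1−e²sin²φ) = 6385591.196 m.
X = (N+h)·cosφ·cosλ = -5128761.392 m; Y = (N+h)·cosφ·sinλ = 509079.863 m; Z = (N(1−e²)+h)·sinφ = -3744698.848 m.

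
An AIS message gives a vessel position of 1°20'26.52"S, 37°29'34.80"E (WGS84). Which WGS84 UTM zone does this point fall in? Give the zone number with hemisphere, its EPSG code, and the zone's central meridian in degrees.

UTM zone = ⌊(λ + 180)/6⌋ + 1; 37.4930° ∈ [36°, 42°) → zone 37.
Hemisphere: S (φ < 0).
Central meridian λ₀ = 6×37 − 183 = 39°.
EPSG code: 32737.

Zone 37S (EPSG:32737), central meridian 39°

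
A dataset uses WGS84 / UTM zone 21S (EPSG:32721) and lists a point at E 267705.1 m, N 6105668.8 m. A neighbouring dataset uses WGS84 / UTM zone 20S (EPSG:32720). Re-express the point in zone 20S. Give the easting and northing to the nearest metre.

UTM 21S → geographic: φ = -35.16510030°, λ = -59.55049956°.
UTM 20S (λ₀ = -63°) forward: E = 814203.454 m, N = 6103196.429 m.

E 814203 m, N 6103196 m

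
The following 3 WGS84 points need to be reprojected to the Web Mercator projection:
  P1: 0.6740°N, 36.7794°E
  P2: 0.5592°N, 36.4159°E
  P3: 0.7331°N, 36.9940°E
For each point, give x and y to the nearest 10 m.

Web Mercator: x = R·λ, y = R·ln tan(π/4+φ/2), R = 6378137 m.
P1 (0.6740°, 36.7794°) → (4094264.080, 75031.067) m.
P2 (0.5592°, 36.4159°) → (4053799.445, 62250.848) m.
P3 (0.7331°, 36.9940°) → (4118153.242, 81610.546) m.

P1: x 4094260 m, y 75030 m; P2: x 4053800 m, y 62250 m; P3: x 4118150 m, y 81610 m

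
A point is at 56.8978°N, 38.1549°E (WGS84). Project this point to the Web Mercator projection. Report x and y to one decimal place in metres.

Web Mercator is spherical with R = a = 6378137 m.
x = R·λ = 6378137 × 0.665928631 = 4247384.039 m.
y = R·ln tan(π/4 + φ/2) = 6378137 × 1.213404244 = 7739258.504 m.

x 4247384.0 m, y 7739258.5 m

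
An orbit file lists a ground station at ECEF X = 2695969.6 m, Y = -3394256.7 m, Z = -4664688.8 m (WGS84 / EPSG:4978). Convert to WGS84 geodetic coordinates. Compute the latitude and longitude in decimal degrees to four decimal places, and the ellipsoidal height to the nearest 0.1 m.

lat -47.2921°, lon -51.5408°, h 1139.8 m

λ = atan2(Y, X) = -51.54079992°; p = √(X²+Y²) = 4334654.6 m.
Bowring's method on WGS84 (a = 6378137 m, b = 6356752.314 m) gives φ = -47.29209975°, h = 1139.821 m.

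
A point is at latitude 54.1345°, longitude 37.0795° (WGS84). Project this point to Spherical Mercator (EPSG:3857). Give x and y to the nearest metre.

x 4127671 m, y 7195670 m

Web Mercator is spherical with R = a = 6378137 m.
x = R·λ = 6378137 × 0.647159360 = 4127671.059 m.
y = R·ln tan(π/4 + φ/2) = 6378137 × 1.128177436 = 7195670.248 m.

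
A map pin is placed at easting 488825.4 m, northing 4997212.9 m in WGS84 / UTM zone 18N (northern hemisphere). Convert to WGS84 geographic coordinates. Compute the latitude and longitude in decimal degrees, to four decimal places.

lat 45.1283°, lon -75.1421°

Zone 18N: λ₀ = -75°, k₀ = 0.9996, false easting 500000 m.
Meridian distance M = (N − FN)/k₀ = 4999212.6 m.
Inverse transverse Mercator on WGS84 gives φ = 45.12830013°, λ = -75.14209961°.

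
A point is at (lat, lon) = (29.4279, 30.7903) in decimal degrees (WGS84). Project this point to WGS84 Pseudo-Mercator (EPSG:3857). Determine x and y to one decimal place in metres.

x 3427560.5 m, y 3430221.7 m

Web Mercator is spherical with R = a = 6378137 m.
x = R·λ = 6378137 × 0.537392113 = 3427560.517 m.
y = R·ln tan(π/4 + φ/2) = 6378137 × 0.537809343 = 3430221.667 m.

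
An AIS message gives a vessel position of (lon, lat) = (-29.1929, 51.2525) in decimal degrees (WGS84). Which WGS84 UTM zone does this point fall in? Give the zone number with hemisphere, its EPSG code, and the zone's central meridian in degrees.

Zone 26N (EPSG:32626), central meridian -27°

UTM zone = ⌊(λ + 180)/6⌋ + 1; -29.1929° ∈ [-30°, -24°) → zone 26.
Hemisphere: N (φ ≥ 0).
Central meridian λ₀ = 6×26 − 183 = -27°.
EPSG code: 32626.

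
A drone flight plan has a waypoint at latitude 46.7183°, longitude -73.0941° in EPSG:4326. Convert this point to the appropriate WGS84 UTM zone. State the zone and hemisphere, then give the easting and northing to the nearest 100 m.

Zone 18N: E 645700 m, N 5175600 m

Longitude -73.0941° lies in the 6° band [-78°, -72°), giving zone 18; latitude is north of the equator, so 18N.
Zone 18 central meridian λ₀ = 6×18 − 183 = -75°; Δλ = +1.9059°.
Transverse Mercator on WGS84 with k₀ = 0.9996 gives E = 645655.371 m, N = 5175624.503 m.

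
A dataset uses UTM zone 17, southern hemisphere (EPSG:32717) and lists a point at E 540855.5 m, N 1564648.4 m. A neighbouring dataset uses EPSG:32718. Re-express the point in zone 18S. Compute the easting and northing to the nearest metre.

UTM 17S → geographic: φ = -75.99679970°, λ = -79.48730184°.
UTM 18S (λ₀ = -75°) forward: E = 378902.293 m, N = 1560567.949 m.

E 378902 m, N 1560568 m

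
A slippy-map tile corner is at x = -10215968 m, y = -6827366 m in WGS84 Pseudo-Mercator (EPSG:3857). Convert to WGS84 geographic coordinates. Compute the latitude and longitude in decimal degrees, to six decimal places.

lat -52.150403°, lon -91.771602°

R = 6378137 m. λ = x/R = -91.77160196°.
φ = 2·arctan(exp(y/R)) − 90° = 2·arctan(0.34286) − 90° = -52.15040264°.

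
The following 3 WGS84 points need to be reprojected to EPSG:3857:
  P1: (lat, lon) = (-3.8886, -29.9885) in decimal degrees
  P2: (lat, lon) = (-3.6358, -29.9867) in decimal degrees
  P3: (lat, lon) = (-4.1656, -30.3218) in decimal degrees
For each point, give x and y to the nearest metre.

Web Mercator: x = R·λ, y = R·ln tan(π/4+φ/2), R = 6378137 m.
P1 (-3.8886°, -29.9885°) → (-3338304.550, -433209.674) m.
P2 (-3.6358°, -29.9867°) → (-3338104.175, -405007.306) m.
P3 (-4.1656°, -30.3218°) → (-3375407.336, -464121.526) m.

P1: x -3338305 m, y -433210 m; P2: x -3338104 m, y -405007 m; P3: x -3375407 m, y -464122 m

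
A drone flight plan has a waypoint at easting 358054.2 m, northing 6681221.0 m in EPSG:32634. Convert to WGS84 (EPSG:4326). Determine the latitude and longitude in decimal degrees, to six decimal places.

lat 60.242900°, lon 18.435900°

Zone 34N: λ₀ = 21°, k₀ = 0.9996, false easting 500000 m.
Meridian distance M = (N − FN)/k₀ = 6683894.6 m.
Inverse transverse Mercator on WGS84 gives φ = 60.24290038°, λ = 18.43590022°.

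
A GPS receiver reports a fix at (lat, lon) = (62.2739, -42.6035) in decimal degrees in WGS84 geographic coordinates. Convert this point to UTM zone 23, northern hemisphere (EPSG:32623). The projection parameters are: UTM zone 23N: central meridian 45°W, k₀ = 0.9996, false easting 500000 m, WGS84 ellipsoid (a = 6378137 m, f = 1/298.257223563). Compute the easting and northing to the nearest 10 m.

E 624370 m, N 6907000 m

Zone 23 central meridian λ₀ = 6×23 − 183 = -45°; Δλ = +2.3965°.
Transverse Mercator on WGS84 with k₀ = 0.9996 gives E = 624373.288 m, N = 6906996.391 m.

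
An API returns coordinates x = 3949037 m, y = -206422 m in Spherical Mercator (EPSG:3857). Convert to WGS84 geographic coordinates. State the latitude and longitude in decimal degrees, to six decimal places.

R = 6378137 m. λ = x/R = 35.47480295°.
φ = 2·arctan(exp(y/R)) − 90° = 2·arctan(0.96815) − 90° = -1.85399675°.

lat -1.853997°, lon 35.474803°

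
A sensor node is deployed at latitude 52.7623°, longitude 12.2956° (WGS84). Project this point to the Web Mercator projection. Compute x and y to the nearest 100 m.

Web Mercator is spherical with R = a = 6378137 m.
x = R·λ = 6378137 × 0.214598704 = 1368739.931 m.
y = R·ln tan(π/4 + φ/2) = 6378137 × 1.087958806 = 6939150.318 m.

x 1368700 m, y 6939200 m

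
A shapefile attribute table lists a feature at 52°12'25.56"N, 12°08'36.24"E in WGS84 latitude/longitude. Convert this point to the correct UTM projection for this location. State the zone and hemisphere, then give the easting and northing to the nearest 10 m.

Longitude 12.1434° lies in the 6° band [12°, 18°), giving zone 33; latitude is north of the equator, so 33N.
Zone 33 central meridian λ₀ = 6×33 − 183 = 15°; Δλ = -2.8566°.
Transverse Mercator on WGS84 with k₀ = 0.9996 gives E = 304819.199 m, N = 5787919.197 m.

Zone 33N: E 304820 m, N 5787920 m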